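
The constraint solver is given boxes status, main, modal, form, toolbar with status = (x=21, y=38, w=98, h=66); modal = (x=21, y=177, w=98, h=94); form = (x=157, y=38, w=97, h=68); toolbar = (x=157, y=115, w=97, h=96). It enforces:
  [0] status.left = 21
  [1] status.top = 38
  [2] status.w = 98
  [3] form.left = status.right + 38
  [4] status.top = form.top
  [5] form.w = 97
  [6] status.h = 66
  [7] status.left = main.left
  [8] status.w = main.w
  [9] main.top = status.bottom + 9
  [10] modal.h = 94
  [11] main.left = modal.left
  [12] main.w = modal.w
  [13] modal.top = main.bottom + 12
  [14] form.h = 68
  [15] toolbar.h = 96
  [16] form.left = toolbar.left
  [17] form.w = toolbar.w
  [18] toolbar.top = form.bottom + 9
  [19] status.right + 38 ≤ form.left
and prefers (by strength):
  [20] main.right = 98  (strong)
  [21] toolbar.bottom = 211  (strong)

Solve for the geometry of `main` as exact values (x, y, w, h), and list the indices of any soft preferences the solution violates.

main = (x=21, y=113, w=98, h=52)
violated soft preferences: 20

1. main.x = 21  [status.left = main.left]
2. main.w = 98  [status.w = main.w]
3. main.y = 113  [main.top = status.bottom + 9]
4. main.h = 52  [modal.top = main.bottom + 12]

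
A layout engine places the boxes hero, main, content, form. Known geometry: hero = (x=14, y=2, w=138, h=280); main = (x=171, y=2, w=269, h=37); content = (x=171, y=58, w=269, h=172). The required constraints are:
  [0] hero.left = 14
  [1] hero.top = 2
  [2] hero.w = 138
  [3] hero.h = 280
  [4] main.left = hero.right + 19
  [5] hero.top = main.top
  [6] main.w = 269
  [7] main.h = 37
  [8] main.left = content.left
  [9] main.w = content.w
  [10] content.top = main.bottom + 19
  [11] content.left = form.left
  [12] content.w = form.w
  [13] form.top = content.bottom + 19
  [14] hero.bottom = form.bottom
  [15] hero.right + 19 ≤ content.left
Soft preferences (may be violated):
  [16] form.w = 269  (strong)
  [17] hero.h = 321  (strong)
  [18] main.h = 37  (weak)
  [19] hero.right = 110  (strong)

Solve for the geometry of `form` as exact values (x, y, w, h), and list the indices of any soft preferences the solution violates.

form = (x=171, y=249, w=269, h=33)
violated soft preferences: 17, 19

1. form.x = 171  [content.left = form.left]
2. form.w = 269  [content.w = form.w]
3. form.y = 249  [form.top = content.bottom + 19]
4. form.h = 33  [hero.bottom = form.bottom]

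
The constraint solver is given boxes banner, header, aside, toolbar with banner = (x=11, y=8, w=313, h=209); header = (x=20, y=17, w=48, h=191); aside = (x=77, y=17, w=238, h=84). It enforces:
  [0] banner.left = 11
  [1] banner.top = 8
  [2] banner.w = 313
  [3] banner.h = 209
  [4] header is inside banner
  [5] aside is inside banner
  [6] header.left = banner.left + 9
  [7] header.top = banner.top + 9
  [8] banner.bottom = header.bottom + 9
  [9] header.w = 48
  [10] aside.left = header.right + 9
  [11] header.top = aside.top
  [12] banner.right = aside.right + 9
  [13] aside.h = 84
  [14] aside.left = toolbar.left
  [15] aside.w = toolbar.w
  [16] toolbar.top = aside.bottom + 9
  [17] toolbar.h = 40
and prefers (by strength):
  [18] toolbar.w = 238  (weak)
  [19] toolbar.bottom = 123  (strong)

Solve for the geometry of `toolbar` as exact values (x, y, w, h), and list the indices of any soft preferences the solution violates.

1. toolbar.x = 77  [aside.left = toolbar.left]
2. toolbar.w = 238  [aside.w = toolbar.w]
3. toolbar.y = 110  [toolbar.top = aside.bottom + 9]
4. toolbar.h = 40  [toolbar.h = 40]

toolbar = (x=77, y=110, w=238, h=40)
violated soft preferences: 19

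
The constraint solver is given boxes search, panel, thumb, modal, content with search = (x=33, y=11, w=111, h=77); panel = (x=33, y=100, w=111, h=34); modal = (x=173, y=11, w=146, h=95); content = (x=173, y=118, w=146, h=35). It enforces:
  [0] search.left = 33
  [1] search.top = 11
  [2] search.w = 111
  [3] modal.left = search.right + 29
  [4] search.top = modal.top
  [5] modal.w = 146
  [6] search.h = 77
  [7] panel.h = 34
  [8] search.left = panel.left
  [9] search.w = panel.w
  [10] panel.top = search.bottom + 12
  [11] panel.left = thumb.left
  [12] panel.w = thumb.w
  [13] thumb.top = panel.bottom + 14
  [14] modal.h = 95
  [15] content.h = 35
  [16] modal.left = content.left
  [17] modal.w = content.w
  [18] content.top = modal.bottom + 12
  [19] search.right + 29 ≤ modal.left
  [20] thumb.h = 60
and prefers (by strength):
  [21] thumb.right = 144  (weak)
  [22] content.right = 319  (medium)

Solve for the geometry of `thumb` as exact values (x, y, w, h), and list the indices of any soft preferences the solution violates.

1. thumb.x = 33  [panel.left = thumb.left]
2. thumb.w = 111  [panel.w = thumb.w]
3. thumb.y = 148  [thumb.top = panel.bottom + 14]
4. thumb.h = 60  [thumb.h = 60]

thumb = (x=33, y=148, w=111, h=60)
violated soft preferences: none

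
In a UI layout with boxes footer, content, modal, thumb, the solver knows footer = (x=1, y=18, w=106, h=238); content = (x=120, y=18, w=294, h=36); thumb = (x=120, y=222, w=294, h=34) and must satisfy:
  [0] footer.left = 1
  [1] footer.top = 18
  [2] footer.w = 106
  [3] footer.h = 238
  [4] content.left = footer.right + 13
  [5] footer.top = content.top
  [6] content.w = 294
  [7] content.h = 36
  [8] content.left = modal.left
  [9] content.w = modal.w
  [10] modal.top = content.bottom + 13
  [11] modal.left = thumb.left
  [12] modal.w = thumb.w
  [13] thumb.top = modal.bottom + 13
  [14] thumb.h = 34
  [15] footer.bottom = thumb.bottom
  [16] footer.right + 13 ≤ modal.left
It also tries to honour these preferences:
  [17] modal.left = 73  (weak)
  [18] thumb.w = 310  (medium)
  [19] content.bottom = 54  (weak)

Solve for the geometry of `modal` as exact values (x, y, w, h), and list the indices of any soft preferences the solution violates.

1. modal.x = 120  [content.left = modal.left]
2. modal.w = 294  [content.w = modal.w]
3. modal.y = 67  [modal.top = content.bottom + 13]
4. modal.h = 142  [thumb.top = modal.bottom + 13]

modal = (x=120, y=67, w=294, h=142)
violated soft preferences: 17, 18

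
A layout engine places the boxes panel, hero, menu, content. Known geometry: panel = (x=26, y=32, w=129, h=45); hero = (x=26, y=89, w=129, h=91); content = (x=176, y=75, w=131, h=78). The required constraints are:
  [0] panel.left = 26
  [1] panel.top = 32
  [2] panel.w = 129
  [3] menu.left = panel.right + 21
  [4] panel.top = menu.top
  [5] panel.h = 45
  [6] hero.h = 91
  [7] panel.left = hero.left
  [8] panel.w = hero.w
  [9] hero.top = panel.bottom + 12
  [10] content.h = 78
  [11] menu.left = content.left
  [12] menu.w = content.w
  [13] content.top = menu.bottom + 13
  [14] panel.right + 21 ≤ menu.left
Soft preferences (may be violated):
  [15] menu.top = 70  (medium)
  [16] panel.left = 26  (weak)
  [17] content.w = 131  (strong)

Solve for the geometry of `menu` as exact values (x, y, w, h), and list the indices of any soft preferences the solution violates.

1. menu.x = 176  [menu.left = panel.right + 21]
2. menu.y = 32  [panel.top = menu.top]
3. menu.w = 131  [menu.w = content.w]
4. menu.h = 30  [content.top = menu.bottom + 13]

menu = (x=176, y=32, w=131, h=30)
violated soft preferences: 15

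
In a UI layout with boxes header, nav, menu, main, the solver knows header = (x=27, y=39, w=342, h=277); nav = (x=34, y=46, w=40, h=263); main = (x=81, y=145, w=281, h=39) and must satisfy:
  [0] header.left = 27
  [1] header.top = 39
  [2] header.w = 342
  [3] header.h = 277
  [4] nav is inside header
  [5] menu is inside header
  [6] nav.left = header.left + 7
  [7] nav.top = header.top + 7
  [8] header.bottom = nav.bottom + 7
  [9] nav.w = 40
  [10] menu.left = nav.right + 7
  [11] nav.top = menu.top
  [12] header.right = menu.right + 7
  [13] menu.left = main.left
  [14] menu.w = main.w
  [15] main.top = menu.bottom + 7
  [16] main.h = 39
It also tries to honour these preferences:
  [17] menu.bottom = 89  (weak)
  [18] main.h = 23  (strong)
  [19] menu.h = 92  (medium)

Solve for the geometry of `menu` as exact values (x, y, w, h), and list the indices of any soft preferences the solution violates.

1. menu.x = 81  [menu.left = nav.right + 7]
2. menu.y = 46  [nav.top = menu.top]
3. menu.w = 281  [header.right = menu.right + 7]
4. menu.h = 92  [main.top = menu.bottom + 7]

menu = (x=81, y=46, w=281, h=92)
violated soft preferences: 17, 18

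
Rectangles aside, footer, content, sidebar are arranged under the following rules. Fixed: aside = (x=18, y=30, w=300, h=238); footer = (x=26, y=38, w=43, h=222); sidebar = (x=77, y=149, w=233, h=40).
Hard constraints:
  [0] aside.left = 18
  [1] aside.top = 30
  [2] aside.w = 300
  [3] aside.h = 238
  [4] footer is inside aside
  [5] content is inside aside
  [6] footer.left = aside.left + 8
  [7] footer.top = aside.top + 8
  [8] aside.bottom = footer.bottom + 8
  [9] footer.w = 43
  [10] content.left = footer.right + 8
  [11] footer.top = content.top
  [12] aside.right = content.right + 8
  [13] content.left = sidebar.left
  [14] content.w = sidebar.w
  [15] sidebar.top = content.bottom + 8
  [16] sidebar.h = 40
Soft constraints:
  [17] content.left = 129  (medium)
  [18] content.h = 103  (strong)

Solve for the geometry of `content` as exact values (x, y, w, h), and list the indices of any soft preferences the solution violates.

content = (x=77, y=38, w=233, h=103)
violated soft preferences: 17

1. content.x = 77  [content.left = footer.right + 8]
2. content.y = 38  [footer.top = content.top]
3. content.w = 233  [aside.right = content.right + 8]
4. content.h = 103  [sidebar.top = content.bottom + 8]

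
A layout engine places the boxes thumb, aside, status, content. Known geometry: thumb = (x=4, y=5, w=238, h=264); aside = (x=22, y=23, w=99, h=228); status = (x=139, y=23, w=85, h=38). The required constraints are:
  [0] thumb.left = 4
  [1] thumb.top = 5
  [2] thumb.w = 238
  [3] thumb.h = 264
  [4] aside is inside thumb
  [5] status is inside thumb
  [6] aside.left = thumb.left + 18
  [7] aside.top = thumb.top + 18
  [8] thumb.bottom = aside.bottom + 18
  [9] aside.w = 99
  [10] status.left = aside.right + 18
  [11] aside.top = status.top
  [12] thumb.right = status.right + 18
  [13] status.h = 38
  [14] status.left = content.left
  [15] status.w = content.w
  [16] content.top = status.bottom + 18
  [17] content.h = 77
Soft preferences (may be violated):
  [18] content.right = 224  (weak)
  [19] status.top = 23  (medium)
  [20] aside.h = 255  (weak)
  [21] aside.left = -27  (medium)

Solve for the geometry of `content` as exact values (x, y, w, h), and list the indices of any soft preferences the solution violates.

content = (x=139, y=79, w=85, h=77)
violated soft preferences: 20, 21

1. content.x = 139  [status.left = content.left]
2. content.w = 85  [status.w = content.w]
3. content.y = 79  [content.top = status.bottom + 18]
4. content.h = 77  [content.h = 77]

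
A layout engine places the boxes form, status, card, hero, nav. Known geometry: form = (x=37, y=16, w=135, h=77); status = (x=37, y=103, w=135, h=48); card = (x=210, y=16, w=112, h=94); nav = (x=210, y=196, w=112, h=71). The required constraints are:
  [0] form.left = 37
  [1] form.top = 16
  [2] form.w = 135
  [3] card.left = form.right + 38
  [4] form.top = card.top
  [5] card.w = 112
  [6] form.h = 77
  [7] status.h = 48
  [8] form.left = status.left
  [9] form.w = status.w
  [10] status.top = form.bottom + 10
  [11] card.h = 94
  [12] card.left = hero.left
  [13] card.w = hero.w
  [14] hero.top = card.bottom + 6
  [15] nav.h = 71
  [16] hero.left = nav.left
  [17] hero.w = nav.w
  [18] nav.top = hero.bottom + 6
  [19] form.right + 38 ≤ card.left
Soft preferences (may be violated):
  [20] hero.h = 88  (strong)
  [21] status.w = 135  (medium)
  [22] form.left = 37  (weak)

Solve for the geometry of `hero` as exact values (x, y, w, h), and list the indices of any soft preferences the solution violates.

1. hero.x = 210  [card.left = hero.left]
2. hero.w = 112  [card.w = hero.w]
3. hero.y = 116  [hero.top = card.bottom + 6]
4. hero.h = 74  [nav.top = hero.bottom + 6]

hero = (x=210, y=116, w=112, h=74)
violated soft preferences: 20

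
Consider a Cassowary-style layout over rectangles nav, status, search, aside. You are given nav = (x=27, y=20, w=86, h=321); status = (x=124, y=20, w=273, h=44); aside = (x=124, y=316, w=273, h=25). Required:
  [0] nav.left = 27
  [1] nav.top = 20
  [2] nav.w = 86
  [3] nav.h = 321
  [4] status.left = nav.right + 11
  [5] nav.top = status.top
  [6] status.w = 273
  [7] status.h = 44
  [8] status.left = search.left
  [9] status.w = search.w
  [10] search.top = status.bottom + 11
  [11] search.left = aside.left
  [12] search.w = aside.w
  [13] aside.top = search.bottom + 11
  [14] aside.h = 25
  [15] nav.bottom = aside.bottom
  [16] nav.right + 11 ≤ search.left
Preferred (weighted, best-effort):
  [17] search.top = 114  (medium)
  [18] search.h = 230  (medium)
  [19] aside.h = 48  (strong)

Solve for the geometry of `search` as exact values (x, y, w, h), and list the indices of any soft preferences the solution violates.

search = (x=124, y=75, w=273, h=230)
violated soft preferences: 17, 19

1. search.x = 124  [status.left = search.left]
2. search.w = 273  [status.w = search.w]
3. search.y = 75  [search.top = status.bottom + 11]
4. search.h = 230  [aside.top = search.bottom + 11]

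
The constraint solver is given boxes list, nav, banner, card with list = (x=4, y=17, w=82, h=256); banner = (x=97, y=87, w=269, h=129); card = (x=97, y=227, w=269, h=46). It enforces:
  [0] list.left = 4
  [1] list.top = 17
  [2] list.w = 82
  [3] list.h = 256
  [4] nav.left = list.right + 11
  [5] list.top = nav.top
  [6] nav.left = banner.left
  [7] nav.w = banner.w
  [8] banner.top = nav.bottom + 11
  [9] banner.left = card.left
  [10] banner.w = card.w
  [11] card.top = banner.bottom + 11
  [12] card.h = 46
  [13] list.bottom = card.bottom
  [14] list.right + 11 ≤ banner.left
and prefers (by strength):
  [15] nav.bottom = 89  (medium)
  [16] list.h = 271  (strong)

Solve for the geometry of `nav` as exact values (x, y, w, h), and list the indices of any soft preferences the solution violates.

1. nav.x = 97  [nav.left = list.right + 11]
2. nav.y = 17  [list.top = nav.top]
3. nav.w = 269  [nav.w = banner.w]
4. nav.h = 59  [banner.top = nav.bottom + 11]

nav = (x=97, y=17, w=269, h=59)
violated soft preferences: 15, 16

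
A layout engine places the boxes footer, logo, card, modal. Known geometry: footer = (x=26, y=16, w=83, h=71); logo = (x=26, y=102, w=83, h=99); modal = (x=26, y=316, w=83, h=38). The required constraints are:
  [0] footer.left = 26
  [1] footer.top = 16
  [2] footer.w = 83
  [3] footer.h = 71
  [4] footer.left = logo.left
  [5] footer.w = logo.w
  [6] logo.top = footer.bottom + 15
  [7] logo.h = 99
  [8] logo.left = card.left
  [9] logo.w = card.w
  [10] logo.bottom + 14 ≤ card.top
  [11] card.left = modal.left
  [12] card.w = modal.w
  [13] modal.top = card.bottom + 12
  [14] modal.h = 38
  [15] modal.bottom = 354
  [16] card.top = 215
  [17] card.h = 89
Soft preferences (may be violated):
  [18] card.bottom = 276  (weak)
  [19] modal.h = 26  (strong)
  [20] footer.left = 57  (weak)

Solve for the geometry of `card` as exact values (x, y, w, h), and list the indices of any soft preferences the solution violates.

1. card.x = 26  [logo.left = card.left]
2. card.w = 83  [logo.w = card.w]
3. card.y = 215  [card.top = 215]
4. card.h = 89  [card.h = 89]

card = (x=26, y=215, w=83, h=89)
violated soft preferences: 18, 19, 20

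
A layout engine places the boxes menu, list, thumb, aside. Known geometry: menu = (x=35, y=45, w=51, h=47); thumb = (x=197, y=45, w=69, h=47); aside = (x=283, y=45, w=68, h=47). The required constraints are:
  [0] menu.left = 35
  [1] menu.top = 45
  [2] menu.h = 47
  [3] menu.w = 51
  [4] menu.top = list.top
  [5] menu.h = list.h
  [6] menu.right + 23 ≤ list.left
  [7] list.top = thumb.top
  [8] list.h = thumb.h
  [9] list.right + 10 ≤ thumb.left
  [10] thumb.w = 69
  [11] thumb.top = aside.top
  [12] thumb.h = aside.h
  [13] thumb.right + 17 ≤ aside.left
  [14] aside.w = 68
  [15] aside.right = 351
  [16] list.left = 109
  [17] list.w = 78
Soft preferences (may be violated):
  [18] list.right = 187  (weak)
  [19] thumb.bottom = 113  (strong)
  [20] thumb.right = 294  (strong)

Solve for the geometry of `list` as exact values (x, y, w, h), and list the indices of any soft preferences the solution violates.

list = (x=109, y=45, w=78, h=47)
violated soft preferences: 19, 20

1. list.y = 45  [menu.top = list.top]
2. list.h = 47  [menu.h = list.h]
3. list.x = 109  [list.left = 109]
4. list.w = 78  [list.w = 78]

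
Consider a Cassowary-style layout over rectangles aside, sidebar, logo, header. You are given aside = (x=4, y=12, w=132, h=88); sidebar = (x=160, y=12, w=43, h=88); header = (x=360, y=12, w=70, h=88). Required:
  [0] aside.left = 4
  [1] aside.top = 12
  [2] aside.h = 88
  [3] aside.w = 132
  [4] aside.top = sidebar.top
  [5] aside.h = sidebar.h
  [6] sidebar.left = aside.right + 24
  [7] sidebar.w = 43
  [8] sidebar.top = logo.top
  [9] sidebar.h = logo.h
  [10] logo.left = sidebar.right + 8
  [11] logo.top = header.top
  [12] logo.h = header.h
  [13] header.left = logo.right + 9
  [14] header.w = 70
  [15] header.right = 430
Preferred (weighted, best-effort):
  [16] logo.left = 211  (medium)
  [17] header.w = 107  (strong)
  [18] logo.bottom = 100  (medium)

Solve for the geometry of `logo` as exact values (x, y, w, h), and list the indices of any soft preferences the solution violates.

1. logo.y = 12  [sidebar.top = logo.top]
2. logo.h = 88  [sidebar.h = logo.h]
3. logo.x = 211  [logo.left = sidebar.right + 8]
4. logo.w = 140  [header.left = logo.right + 9]

logo = (x=211, y=12, w=140, h=88)
violated soft preferences: 17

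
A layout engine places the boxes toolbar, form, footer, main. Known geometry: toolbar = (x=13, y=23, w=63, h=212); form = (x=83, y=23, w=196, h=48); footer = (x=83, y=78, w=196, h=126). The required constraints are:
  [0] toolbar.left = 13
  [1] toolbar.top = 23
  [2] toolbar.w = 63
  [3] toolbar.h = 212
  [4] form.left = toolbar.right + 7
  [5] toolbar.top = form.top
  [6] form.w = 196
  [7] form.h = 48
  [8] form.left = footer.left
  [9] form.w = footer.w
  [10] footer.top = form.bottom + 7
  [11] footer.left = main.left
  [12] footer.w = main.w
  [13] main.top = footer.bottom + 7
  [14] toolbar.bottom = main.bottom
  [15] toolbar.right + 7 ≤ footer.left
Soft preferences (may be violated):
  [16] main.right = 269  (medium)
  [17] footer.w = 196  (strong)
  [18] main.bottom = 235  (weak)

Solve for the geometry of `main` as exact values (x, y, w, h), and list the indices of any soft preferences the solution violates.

main = (x=83, y=211, w=196, h=24)
violated soft preferences: 16

1. main.x = 83  [footer.left = main.left]
2. main.w = 196  [footer.w = main.w]
3. main.y = 211  [main.top = footer.bottom + 7]
4. main.h = 24  [toolbar.bottom = main.bottom]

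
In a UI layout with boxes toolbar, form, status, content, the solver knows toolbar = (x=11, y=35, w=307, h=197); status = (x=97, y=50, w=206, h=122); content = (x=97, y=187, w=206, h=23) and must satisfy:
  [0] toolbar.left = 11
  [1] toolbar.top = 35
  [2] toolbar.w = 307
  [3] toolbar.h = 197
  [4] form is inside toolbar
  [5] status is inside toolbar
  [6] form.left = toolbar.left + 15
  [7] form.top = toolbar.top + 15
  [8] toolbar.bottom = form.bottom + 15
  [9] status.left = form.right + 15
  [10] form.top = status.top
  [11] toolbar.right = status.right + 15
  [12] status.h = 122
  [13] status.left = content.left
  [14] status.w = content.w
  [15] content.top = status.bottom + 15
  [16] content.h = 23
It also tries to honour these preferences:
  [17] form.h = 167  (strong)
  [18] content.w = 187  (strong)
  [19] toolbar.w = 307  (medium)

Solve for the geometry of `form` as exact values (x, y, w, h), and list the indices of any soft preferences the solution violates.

1. form.x = 26  [form.left = toolbar.left + 15]
2. form.y = 50  [form.top = toolbar.top + 15]
3. form.h = 167  [toolbar.bottom = form.bottom + 15]
4. form.w = 56  [status.left = form.right + 15]

form = (x=26, y=50, w=56, h=167)
violated soft preferences: 18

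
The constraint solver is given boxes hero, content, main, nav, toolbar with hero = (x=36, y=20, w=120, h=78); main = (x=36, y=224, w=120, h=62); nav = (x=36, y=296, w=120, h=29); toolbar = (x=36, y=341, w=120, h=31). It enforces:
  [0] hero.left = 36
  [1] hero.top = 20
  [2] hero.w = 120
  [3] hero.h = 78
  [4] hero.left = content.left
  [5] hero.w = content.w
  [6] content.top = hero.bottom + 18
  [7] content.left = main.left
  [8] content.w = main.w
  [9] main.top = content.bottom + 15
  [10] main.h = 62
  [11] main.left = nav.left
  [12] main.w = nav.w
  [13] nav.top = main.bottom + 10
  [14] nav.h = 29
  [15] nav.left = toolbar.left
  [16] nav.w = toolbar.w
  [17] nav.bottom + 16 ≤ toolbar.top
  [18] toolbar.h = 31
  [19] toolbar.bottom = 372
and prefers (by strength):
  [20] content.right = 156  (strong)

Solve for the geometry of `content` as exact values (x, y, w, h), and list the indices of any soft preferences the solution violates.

1. content.x = 36  [hero.left = content.left]
2. content.w = 120  [hero.w = content.w]
3. content.y = 116  [content.top = hero.bottom + 18]
4. content.h = 93  [main.top = content.bottom + 15]

content = (x=36, y=116, w=120, h=93)
violated soft preferences: none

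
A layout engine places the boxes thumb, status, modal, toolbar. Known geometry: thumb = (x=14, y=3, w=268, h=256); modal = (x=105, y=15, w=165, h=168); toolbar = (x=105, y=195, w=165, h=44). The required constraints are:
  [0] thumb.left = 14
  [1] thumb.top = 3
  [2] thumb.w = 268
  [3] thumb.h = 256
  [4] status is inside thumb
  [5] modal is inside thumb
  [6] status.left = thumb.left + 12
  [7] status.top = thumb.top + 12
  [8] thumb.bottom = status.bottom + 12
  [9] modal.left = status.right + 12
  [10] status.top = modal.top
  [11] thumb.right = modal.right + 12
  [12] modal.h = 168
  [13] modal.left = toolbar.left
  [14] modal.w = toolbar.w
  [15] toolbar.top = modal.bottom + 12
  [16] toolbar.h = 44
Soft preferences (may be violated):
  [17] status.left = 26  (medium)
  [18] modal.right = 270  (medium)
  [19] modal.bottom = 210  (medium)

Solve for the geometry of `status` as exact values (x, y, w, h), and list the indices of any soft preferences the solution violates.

1. status.x = 26  [status.left = thumb.left + 12]
2. status.y = 15  [status.top = thumb.top + 12]
3. status.h = 232  [thumb.bottom = status.bottom + 12]
4. status.w = 67  [modal.left = status.right + 12]

status = (x=26, y=15, w=67, h=232)
violated soft preferences: 19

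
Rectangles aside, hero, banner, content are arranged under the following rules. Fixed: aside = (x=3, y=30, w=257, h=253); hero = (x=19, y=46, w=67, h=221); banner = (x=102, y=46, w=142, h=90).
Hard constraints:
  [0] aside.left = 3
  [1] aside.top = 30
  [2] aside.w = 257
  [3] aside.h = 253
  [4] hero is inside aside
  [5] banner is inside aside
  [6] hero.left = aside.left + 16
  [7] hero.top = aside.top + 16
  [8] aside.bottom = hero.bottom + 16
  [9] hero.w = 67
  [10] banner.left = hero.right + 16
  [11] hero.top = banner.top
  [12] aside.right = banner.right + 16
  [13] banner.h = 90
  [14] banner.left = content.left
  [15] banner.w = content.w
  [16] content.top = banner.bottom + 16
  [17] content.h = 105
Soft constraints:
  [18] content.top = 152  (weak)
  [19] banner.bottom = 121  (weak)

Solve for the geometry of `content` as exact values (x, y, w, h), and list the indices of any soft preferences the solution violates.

1. content.x = 102  [banner.left = content.left]
2. content.w = 142  [banner.w = content.w]
3. content.y = 152  [content.top = banner.bottom + 16]
4. content.h = 105  [content.h = 105]

content = (x=102, y=152, w=142, h=105)
violated soft preferences: 19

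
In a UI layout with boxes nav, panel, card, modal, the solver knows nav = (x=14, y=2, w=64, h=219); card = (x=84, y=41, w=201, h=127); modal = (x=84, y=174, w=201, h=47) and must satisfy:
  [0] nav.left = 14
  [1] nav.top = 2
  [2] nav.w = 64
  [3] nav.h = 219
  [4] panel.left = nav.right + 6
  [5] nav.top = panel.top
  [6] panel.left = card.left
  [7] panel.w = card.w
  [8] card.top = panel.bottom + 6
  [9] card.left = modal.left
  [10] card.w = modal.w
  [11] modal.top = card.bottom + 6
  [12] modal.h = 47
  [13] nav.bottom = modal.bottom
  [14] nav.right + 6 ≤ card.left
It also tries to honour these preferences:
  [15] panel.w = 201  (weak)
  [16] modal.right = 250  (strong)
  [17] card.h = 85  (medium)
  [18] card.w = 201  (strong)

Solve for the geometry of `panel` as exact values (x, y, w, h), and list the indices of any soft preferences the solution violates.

panel = (x=84, y=2, w=201, h=33)
violated soft preferences: 16, 17

1. panel.x = 84  [panel.left = nav.right + 6]
2. panel.y = 2  [nav.top = panel.top]
3. panel.w = 201  [panel.w = card.w]
4. panel.h = 33  [card.top = panel.bottom + 6]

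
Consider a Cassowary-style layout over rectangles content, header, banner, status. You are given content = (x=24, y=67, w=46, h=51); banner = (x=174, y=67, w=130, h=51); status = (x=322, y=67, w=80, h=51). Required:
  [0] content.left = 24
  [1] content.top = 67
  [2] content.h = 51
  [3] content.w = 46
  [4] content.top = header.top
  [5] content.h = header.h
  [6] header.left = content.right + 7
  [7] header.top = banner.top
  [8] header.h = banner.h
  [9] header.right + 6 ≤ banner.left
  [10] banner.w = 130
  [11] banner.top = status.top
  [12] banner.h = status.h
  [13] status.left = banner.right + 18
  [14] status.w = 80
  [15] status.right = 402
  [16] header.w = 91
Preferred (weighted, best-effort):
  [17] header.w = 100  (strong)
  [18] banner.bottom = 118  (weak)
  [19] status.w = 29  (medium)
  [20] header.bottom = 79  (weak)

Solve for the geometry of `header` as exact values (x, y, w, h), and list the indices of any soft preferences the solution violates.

1. header.y = 67  [content.top = header.top]
2. header.h = 51  [content.h = header.h]
3. header.x = 77  [header.left = content.right + 7]
4. header.w = 91  [header.w = 91]

header = (x=77, y=67, w=91, h=51)
violated soft preferences: 17, 19, 20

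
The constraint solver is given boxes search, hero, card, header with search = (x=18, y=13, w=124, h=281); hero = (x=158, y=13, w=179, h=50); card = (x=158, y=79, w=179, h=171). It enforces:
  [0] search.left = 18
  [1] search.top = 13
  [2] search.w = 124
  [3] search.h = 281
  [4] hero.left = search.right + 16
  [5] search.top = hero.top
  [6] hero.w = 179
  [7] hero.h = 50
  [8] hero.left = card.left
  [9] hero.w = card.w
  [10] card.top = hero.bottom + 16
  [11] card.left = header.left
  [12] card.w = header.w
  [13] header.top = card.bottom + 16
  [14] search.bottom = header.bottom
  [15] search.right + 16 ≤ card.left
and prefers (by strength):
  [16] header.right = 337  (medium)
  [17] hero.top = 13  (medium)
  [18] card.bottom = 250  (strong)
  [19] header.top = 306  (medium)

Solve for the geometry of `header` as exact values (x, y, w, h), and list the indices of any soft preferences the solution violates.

1. header.x = 158  [card.left = header.left]
2. header.w = 179  [card.w = header.w]
3. header.y = 266  [header.top = card.bottom + 16]
4. header.h = 28  [search.bottom = header.bottom]

header = (x=158, y=266, w=179, h=28)
violated soft preferences: 19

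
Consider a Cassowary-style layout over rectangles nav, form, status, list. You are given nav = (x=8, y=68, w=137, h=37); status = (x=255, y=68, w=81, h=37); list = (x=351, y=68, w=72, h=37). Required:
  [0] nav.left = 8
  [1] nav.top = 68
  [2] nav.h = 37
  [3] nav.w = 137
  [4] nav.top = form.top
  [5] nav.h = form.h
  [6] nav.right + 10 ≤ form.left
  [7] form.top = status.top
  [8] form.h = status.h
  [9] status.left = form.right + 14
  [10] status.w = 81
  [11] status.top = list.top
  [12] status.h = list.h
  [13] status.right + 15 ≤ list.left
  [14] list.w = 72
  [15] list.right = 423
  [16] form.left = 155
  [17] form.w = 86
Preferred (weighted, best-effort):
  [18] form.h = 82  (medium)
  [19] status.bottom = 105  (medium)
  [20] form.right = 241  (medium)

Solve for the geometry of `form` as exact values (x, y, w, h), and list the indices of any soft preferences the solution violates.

form = (x=155, y=68, w=86, h=37)
violated soft preferences: 18

1. form.y = 68  [nav.top = form.top]
2. form.h = 37  [nav.h = form.h]
3. form.x = 155  [form.left = 155]
4. form.w = 86  [form.w = 86]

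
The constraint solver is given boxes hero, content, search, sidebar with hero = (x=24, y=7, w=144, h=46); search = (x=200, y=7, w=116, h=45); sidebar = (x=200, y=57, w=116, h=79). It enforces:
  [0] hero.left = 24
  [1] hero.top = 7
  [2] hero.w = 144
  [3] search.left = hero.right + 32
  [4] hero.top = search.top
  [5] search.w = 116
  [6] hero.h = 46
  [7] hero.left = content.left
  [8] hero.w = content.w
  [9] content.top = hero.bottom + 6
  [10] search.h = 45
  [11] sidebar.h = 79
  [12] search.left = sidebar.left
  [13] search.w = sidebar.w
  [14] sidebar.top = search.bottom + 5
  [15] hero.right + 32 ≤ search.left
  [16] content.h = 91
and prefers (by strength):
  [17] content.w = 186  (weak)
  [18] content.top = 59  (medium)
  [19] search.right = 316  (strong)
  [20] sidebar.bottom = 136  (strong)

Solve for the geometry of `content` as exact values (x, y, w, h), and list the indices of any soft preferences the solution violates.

content = (x=24, y=59, w=144, h=91)
violated soft preferences: 17

1. content.x = 24  [hero.left = content.left]
2. content.w = 144  [hero.w = content.w]
3. content.y = 59  [content.top = hero.bottom + 6]
4. content.h = 91  [content.h = 91]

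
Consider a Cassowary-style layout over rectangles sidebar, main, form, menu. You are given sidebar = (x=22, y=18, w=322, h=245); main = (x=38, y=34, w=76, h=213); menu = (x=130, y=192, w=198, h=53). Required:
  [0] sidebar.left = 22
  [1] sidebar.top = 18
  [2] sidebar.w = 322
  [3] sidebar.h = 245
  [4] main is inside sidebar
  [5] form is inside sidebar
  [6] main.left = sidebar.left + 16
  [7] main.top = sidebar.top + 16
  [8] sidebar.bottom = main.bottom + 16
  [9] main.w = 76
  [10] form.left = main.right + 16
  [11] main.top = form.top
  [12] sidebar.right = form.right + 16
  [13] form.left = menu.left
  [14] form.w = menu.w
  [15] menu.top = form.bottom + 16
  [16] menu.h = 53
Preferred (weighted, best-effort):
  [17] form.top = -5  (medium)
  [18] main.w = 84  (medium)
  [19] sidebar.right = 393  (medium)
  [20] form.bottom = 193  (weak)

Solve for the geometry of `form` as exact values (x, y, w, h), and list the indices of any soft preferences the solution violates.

form = (x=130, y=34, w=198, h=142)
violated soft preferences: 17, 18, 19, 20

1. form.x = 130  [form.left = main.right + 16]
2. form.y = 34  [main.top = form.top]
3. form.w = 198  [sidebar.right = form.right + 16]
4. form.h = 142  [menu.top = form.bottom + 16]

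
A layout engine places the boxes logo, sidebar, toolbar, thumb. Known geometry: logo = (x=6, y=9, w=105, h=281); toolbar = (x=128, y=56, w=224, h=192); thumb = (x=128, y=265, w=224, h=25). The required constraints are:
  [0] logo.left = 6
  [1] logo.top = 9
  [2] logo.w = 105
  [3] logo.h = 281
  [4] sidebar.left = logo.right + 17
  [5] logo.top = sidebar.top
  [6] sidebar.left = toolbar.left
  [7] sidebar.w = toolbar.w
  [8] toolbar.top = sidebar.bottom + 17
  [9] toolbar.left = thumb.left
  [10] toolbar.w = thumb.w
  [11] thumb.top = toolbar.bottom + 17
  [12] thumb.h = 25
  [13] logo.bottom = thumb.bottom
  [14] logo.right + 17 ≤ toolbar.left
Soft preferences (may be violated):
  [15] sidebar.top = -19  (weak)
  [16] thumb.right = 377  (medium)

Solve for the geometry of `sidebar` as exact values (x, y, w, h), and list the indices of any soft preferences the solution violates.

1. sidebar.x = 128  [sidebar.left = logo.right + 17]
2. sidebar.y = 9  [logo.top = sidebar.top]
3. sidebar.w = 224  [sidebar.w = toolbar.w]
4. sidebar.h = 30  [toolbar.top = sidebar.bottom + 17]

sidebar = (x=128, y=9, w=224, h=30)
violated soft preferences: 15, 16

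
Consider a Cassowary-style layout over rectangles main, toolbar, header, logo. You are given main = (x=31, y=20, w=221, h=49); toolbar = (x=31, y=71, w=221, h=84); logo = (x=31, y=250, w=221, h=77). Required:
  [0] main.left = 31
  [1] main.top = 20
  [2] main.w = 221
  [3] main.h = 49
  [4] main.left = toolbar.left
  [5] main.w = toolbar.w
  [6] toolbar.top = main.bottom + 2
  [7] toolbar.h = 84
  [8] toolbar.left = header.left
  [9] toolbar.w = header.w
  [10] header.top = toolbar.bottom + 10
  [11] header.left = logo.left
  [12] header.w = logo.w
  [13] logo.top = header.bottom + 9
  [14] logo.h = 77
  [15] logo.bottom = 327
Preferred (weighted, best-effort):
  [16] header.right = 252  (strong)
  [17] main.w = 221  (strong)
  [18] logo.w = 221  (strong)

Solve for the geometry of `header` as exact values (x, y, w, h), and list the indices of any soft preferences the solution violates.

1. header.x = 31  [toolbar.left = header.left]
2. header.w = 221  [toolbar.w = header.w]
3. header.y = 165  [header.top = toolbar.bottom + 10]
4. header.h = 76  [logo.top = header.bottom + 9]

header = (x=31, y=165, w=221, h=76)
violated soft preferences: none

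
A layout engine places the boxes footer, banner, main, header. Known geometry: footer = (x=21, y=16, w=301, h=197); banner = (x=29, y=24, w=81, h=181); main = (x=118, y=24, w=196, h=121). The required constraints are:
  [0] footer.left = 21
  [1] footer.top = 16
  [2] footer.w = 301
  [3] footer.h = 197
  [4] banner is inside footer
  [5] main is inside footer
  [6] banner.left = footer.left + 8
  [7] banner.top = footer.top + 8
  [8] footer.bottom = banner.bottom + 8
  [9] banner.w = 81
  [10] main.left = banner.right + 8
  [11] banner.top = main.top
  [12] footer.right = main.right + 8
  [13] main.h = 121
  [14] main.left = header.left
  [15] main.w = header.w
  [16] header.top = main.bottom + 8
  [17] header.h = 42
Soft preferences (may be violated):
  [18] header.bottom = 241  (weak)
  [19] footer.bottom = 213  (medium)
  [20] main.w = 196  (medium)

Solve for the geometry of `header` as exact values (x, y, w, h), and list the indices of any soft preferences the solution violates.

header = (x=118, y=153, w=196, h=42)
violated soft preferences: 18

1. header.x = 118  [main.left = header.left]
2. header.w = 196  [main.w = header.w]
3. header.y = 153  [header.top = main.bottom + 8]
4. header.h = 42  [header.h = 42]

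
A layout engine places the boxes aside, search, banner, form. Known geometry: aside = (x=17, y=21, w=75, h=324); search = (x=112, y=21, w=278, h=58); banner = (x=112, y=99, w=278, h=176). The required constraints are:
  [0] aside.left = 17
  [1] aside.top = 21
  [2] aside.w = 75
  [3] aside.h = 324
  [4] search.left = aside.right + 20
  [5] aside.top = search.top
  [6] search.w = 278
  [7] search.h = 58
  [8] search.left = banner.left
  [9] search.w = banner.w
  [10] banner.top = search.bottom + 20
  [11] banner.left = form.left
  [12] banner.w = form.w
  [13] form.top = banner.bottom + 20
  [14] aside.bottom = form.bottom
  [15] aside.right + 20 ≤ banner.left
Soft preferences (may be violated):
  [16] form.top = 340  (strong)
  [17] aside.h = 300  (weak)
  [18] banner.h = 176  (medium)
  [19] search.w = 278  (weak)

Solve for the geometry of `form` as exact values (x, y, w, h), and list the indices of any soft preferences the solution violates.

1. form.x = 112  [banner.left = form.left]
2. form.w = 278  [banner.w = form.w]
3. form.y = 295  [form.top = banner.bottom + 20]
4. form.h = 50  [aside.bottom = form.bottom]

form = (x=112, y=295, w=278, h=50)
violated soft preferences: 16, 17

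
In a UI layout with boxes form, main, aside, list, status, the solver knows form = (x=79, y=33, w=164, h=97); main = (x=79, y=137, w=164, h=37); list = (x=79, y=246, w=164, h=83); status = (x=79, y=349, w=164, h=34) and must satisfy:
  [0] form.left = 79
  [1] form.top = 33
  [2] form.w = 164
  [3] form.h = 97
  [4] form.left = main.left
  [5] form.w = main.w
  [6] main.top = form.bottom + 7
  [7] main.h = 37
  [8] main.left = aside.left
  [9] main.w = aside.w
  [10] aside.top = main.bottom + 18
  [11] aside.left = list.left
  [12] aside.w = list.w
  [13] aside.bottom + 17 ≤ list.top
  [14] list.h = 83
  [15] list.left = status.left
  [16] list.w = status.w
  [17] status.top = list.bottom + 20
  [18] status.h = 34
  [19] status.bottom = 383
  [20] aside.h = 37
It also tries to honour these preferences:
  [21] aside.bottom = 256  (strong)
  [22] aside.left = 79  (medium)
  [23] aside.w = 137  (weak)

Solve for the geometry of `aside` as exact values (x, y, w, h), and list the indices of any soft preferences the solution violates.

1. aside.x = 79  [main.left = aside.left]
2. aside.w = 164  [main.w = aside.w]
3. aside.y = 192  [aside.top = main.bottom + 18]
4. aside.h = 37  [aside.h = 37]

aside = (x=79, y=192, w=164, h=37)
violated soft preferences: 21, 23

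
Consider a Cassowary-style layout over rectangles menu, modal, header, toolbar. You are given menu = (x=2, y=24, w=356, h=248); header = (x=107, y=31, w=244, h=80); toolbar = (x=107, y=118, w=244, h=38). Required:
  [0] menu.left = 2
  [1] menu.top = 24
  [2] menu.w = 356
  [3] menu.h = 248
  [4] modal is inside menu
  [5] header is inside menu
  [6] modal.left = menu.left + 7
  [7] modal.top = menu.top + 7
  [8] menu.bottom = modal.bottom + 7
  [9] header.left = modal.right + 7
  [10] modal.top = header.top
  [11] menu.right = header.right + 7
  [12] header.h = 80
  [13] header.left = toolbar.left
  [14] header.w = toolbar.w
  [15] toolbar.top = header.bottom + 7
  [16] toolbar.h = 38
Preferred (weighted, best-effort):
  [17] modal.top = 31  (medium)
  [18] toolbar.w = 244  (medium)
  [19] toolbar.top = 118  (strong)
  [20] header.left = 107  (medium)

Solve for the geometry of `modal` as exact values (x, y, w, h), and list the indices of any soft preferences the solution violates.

1. modal.x = 9  [modal.left = menu.left + 7]
2. modal.y = 31  [modal.top = menu.top + 7]
3. modal.h = 234  [menu.bottom = modal.bottom + 7]
4. modal.w = 91  [header.left = modal.right + 7]

modal = (x=9, y=31, w=91, h=234)
violated soft preferences: none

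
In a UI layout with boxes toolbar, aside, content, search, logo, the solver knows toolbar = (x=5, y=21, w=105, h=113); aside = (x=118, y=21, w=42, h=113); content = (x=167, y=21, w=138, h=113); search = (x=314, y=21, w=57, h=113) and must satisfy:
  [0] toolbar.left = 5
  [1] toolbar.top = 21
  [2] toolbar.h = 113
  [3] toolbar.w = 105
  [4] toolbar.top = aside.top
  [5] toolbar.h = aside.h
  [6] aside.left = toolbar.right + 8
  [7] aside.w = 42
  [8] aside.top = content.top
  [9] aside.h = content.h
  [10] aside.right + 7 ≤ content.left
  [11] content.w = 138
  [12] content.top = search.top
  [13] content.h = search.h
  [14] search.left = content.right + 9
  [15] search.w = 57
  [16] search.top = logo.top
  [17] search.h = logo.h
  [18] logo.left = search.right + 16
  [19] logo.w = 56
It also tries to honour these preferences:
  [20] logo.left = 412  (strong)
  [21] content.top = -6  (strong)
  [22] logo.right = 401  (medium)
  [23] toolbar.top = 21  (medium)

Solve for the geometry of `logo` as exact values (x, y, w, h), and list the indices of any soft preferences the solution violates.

1. logo.y = 21  [search.top = logo.top]
2. logo.h = 113  [search.h = logo.h]
3. logo.x = 387  [logo.left = search.right + 16]
4. logo.w = 56  [logo.w = 56]

logo = (x=387, y=21, w=56, h=113)
violated soft preferences: 20, 21, 22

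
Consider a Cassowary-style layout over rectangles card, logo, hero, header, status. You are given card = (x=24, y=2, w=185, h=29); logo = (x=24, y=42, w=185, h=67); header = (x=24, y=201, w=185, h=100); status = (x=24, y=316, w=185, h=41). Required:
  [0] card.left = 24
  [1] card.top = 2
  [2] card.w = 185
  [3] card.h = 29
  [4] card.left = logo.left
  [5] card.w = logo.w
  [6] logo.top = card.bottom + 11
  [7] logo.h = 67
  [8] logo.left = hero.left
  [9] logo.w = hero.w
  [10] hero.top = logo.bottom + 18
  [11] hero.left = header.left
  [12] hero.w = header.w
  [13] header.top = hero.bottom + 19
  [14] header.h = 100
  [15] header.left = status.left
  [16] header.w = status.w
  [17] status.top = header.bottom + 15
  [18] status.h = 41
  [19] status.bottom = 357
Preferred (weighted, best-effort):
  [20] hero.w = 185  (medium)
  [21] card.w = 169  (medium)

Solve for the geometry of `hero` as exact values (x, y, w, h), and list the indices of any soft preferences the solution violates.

hero = (x=24, y=127, w=185, h=55)
violated soft preferences: 21

1. hero.x = 24  [logo.left = hero.left]
2. hero.w = 185  [logo.w = hero.w]
3. hero.y = 127  [hero.top = logo.bottom + 18]
4. hero.h = 55  [header.top = hero.bottom + 19]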